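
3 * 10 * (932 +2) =28020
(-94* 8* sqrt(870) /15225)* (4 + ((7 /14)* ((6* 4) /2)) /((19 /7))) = -88736* sqrt(870) /289275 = -9.05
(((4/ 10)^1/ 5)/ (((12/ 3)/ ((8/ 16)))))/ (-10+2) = -1/ 800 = -0.00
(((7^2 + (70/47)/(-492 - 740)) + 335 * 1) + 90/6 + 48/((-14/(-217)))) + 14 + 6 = 4810163/4136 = 1163.00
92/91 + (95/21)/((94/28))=30262/12831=2.36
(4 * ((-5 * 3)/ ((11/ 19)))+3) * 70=-7044.55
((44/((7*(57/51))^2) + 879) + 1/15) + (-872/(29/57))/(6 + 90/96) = 180141735782/284704455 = 632.73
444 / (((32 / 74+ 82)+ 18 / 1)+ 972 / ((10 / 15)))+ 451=13010995 / 28831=451.28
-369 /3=-123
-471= -471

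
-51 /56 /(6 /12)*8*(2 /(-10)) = 102 /35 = 2.91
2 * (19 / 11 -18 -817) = -18332 / 11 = -1666.55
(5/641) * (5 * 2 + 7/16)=835/10256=0.08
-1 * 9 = -9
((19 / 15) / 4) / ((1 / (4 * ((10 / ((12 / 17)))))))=323 / 18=17.94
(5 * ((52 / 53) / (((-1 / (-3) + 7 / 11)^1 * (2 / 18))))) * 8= 19305 / 53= 364.25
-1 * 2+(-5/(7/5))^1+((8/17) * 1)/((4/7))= -565/119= -4.75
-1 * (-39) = 39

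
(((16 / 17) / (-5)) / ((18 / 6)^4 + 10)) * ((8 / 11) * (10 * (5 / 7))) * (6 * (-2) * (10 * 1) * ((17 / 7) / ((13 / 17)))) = 4.10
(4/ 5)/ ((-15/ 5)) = -4/ 15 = -0.27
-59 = -59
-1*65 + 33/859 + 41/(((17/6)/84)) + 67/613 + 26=10533188861/8951639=1176.68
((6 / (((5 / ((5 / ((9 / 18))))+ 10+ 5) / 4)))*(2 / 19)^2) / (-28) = -48 / 78337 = -0.00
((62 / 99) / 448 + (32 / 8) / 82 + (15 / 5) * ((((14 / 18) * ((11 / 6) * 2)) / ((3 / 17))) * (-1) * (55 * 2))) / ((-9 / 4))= 2370.18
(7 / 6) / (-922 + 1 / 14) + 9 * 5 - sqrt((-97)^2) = -2013541 / 38721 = -52.00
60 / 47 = 1.28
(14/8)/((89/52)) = 1.02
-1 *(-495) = 495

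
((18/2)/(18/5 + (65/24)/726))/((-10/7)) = -1.75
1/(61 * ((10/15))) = 3/122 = 0.02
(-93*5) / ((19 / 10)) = -4650 / 19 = -244.74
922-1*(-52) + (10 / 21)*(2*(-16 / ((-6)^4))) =1656754 / 1701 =973.99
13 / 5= 2.60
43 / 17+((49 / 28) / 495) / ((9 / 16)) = 192041 / 75735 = 2.54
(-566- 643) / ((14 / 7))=-1209 / 2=-604.50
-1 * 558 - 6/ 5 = -2796/ 5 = -559.20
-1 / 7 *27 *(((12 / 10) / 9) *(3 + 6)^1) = -162 / 35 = -4.63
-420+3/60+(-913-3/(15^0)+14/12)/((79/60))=-1761321/1580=-1114.76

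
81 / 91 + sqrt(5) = 3.13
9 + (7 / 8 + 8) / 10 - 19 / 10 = 639 / 80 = 7.99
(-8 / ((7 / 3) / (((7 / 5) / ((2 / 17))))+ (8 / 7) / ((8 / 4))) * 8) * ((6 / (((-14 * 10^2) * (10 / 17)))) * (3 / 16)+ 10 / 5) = -166.66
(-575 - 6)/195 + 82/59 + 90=1017161/11505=88.41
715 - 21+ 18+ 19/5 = 3579/5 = 715.80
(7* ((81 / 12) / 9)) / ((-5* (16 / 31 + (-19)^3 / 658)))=71393 / 673670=0.11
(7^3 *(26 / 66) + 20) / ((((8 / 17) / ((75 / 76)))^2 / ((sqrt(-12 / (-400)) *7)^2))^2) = 155904720880348125 / 24050659229696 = 6482.35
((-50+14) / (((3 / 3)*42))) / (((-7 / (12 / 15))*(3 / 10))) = 16 / 49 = 0.33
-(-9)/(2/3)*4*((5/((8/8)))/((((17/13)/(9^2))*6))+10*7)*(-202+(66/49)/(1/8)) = -1046113650/833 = -1255838.72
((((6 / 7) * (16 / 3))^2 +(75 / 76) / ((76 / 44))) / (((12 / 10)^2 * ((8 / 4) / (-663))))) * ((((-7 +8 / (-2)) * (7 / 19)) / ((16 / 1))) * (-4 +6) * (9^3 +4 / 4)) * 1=33697583937875 / 18436992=1827715.93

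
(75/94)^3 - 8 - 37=-36954405/830584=-44.49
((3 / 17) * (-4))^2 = 144 / 289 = 0.50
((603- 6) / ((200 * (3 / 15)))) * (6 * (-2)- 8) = -597 / 2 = -298.50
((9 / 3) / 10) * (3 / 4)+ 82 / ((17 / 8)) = 26393 / 680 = 38.81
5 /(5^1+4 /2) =5 /7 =0.71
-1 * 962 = -962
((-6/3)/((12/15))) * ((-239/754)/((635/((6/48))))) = 239/1532128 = 0.00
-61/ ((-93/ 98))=5978/ 93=64.28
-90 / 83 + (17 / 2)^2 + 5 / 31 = 734097 / 10292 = 71.33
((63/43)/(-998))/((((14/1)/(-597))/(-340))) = -21.28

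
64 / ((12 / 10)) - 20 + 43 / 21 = 743 / 21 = 35.38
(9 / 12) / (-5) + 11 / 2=107 / 20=5.35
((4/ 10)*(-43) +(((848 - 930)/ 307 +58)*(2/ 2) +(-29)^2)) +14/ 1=1374643/ 1535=895.53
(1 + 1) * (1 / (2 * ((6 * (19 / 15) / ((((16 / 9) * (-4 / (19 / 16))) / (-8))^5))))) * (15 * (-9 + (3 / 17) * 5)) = -19756849561600 / 5247356429097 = -3.77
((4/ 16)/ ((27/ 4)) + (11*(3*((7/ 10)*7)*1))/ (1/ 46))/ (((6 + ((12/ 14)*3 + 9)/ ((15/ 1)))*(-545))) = -7029134/ 3487455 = -2.02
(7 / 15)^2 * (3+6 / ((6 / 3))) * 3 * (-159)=-15582 / 25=-623.28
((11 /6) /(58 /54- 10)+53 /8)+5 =22017 /1928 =11.42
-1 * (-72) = 72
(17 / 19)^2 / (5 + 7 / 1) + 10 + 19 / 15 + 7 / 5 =18387 / 1444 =12.73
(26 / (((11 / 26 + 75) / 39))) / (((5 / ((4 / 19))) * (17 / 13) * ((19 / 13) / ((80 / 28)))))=0.85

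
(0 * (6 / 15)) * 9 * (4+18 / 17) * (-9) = 0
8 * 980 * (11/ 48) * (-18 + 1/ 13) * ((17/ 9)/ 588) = -217855/ 2106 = -103.44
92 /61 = 1.51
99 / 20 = 4.95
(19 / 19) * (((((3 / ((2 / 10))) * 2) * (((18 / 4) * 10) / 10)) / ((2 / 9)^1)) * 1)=1215 / 2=607.50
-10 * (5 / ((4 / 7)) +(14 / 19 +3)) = -4745 / 38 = -124.87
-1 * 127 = -127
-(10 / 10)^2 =-1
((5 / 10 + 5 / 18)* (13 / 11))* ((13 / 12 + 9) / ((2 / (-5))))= -5005 / 216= -23.17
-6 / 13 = -0.46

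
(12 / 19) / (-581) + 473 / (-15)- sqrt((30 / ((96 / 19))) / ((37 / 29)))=-5221627 / 165585- sqrt(101935) / 148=-33.69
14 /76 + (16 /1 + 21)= 1413 /38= 37.18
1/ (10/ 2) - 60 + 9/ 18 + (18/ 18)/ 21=-12443/ 210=-59.25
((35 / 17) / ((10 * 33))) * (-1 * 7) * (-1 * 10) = 245 / 561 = 0.44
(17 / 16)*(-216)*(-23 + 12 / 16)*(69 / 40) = 2818719 / 320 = 8808.50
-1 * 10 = -10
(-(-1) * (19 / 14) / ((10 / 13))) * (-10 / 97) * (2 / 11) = -247 / 7469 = -0.03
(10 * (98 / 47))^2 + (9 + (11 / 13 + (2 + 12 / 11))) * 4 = 153683800 / 315887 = 486.52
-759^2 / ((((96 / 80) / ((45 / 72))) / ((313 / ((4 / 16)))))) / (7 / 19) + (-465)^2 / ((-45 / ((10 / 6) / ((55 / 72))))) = -314048985435 / 308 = -1019639563.10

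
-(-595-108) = 703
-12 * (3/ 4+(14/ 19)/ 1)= -17.84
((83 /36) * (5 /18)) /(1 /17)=7055 /648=10.89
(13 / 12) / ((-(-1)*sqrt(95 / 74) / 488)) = 1586*sqrt(7030) / 285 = 466.59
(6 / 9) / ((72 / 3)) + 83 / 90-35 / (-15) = 197 / 60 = 3.28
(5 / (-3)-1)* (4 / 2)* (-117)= 624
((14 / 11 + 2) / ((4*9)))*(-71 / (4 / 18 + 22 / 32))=-7.10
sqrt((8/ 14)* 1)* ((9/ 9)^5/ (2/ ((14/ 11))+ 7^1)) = 0.09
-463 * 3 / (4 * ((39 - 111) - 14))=1389 / 344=4.04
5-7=-2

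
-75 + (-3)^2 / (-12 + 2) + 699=6231 / 10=623.10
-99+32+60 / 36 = -196 / 3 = -65.33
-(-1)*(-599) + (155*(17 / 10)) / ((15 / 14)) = -5296 / 15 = -353.07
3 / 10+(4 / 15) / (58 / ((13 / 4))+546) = 33037 / 109950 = 0.30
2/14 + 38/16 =2.52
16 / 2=8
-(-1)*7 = 7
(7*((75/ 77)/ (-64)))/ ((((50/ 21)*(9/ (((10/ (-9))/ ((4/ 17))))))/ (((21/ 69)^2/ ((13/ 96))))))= 29155/ 1815528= 0.02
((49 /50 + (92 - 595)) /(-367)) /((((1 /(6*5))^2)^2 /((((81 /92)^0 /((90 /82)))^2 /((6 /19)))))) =1068934452 /367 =2912627.93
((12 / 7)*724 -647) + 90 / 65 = 54193 / 91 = 595.53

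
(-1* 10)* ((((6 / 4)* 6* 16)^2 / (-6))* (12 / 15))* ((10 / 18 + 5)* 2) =307200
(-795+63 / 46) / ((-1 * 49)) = 36507 / 2254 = 16.20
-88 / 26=-44 / 13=-3.38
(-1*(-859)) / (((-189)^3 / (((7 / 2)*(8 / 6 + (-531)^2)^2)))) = -12543588114379 / 354294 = -35404461.02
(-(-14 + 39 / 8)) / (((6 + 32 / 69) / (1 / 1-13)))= -15111 / 892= -16.94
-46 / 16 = -23 / 8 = -2.88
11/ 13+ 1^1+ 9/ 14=453/ 182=2.49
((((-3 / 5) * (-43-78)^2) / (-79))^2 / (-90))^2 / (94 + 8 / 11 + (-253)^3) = -505447028499293771 / 433650738985400312500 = -0.00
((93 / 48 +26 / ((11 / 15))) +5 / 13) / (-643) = -86433 / 1471184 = -0.06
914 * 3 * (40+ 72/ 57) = 2149728/ 19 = 113143.58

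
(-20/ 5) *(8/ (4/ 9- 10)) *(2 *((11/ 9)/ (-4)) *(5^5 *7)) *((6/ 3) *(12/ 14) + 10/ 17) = -75350000/ 731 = -103077.98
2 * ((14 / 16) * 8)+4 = 18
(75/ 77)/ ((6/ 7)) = 25/ 22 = 1.14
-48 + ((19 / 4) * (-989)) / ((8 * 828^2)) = -45785905 / 953856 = -48.00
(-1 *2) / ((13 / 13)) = -2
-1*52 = -52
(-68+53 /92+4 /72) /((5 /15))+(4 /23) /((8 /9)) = -201.91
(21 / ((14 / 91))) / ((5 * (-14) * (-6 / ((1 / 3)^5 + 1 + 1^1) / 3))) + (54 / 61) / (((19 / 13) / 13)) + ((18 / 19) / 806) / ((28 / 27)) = 104123463079 / 10593306360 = 9.83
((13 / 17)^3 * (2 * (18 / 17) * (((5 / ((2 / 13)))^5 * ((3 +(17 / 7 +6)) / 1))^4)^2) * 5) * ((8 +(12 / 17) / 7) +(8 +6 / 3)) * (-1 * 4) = -136632046836484540754259501549753781756507516269840625255937993642874062061309814453125 / 458370810993592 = -298081910015851008526895600000000000000000000000000000000000000000000000.00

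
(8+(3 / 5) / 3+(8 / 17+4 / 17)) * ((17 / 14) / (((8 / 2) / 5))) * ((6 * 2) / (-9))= -757 / 42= -18.02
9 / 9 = 1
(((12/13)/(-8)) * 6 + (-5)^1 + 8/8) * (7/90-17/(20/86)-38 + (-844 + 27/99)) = 4479.98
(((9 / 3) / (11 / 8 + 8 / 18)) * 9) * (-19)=-281.95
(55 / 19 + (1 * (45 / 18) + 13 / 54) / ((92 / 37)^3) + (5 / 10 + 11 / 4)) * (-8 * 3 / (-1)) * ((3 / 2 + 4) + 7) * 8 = 31572967075 / 2080557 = 15175.25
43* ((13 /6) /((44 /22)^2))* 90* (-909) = -7621965 /4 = -1905491.25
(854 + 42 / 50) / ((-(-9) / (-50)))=-42742 / 9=-4749.11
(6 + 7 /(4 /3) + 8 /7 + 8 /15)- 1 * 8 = 2069 /420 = 4.93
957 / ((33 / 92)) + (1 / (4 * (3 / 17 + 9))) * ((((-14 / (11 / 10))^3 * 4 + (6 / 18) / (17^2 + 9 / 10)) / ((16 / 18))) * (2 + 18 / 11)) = 7720117438923 / 4414202936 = 1748.93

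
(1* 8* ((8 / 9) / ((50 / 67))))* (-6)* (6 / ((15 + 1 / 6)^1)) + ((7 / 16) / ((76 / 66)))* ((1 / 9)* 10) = -46051997 / 2074800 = -22.20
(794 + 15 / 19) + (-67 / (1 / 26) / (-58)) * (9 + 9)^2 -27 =5784928 / 551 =10498.96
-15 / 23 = -0.65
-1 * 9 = -9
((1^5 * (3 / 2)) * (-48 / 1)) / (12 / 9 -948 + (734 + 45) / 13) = 0.08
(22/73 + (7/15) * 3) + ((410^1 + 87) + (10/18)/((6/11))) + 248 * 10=58730279/19710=2979.72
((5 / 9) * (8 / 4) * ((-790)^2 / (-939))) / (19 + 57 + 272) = -1560250 / 735237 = -2.12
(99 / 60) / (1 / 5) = 33 / 4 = 8.25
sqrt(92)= 2*sqrt(23)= 9.59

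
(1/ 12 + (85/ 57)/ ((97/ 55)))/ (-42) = -20543/ 928872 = -0.02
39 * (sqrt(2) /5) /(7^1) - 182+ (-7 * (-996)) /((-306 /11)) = -22064 /51+ 39 * sqrt(2) /35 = -431.05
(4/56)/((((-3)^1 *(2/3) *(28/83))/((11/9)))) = -913/7056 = -0.13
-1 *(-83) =83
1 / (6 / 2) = 1 / 3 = 0.33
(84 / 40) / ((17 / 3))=63 / 170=0.37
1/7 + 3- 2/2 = 15/7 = 2.14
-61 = -61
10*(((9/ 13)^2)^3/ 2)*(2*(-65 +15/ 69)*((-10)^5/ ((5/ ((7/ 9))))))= 123176214000000/ 111016607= 1109529.62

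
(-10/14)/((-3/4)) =20/21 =0.95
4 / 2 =2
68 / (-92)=-17 / 23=-0.74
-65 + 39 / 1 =-26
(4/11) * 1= 4/11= 0.36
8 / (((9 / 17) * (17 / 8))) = 64 / 9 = 7.11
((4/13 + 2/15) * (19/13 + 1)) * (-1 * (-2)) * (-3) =-5504/845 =-6.51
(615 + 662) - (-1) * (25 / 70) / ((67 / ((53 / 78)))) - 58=89187181 / 73164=1219.00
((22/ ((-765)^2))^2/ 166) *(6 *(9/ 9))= 484/ 9475509650625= 0.00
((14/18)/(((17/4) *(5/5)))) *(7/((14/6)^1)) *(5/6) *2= 140/153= 0.92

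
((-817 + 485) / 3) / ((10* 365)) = -0.03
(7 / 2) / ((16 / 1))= 0.22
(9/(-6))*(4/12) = -1/2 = -0.50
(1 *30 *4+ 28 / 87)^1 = 10468 / 87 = 120.32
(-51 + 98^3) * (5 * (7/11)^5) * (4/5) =63271027148/161051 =392863.30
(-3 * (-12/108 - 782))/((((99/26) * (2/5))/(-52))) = -23791820/297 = -80107.14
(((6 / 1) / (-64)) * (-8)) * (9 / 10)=27 / 40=0.68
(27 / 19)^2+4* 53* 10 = 766049 / 361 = 2122.02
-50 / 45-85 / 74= -1505 / 666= -2.26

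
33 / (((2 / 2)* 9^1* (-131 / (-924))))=3388 / 131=25.86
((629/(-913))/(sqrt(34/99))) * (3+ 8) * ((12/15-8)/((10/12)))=11988 * sqrt(374)/2075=111.73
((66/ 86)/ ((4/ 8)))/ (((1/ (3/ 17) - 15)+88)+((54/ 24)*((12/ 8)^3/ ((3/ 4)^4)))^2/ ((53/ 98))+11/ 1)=954/ 717713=0.00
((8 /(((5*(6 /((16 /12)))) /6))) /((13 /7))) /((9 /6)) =448 /585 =0.77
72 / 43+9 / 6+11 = 1219 / 86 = 14.17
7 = 7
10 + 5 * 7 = 45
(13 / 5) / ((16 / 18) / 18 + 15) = 1053 / 6095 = 0.17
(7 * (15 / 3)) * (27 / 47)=945 / 47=20.11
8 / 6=4 / 3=1.33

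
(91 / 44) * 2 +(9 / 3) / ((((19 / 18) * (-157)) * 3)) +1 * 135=9130567 / 65626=139.13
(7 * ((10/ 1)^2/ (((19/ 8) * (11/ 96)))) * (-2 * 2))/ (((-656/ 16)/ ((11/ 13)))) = 2150400/ 10127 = 212.34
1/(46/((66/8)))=33/184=0.18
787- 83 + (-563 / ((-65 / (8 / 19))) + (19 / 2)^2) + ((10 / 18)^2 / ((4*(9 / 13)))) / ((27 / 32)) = 77595573313 / 97234020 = 798.03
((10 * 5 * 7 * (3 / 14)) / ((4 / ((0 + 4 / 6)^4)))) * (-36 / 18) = -200 / 27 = -7.41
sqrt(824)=2 * sqrt(206)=28.71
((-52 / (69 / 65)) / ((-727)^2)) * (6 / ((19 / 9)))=-60840 / 230967173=-0.00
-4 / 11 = -0.36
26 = 26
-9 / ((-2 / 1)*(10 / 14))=63 / 10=6.30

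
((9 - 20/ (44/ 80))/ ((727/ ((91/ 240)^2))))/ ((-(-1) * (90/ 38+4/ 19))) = -966511/ 460627200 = -0.00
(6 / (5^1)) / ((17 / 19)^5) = 14856594 / 7099285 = 2.09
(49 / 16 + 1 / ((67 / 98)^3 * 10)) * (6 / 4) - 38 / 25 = 3.54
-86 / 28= -43 / 14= -3.07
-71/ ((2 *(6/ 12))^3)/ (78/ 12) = -142/ 13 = -10.92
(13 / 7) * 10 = 130 / 7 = 18.57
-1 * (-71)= 71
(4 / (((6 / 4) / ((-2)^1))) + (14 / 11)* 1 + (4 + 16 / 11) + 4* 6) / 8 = 419 / 132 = 3.17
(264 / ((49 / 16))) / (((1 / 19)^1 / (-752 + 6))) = -59870976 / 49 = -1221856.65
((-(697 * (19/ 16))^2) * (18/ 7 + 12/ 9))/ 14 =-7190459009/ 37632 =-191073.00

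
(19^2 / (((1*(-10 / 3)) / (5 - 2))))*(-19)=6173.10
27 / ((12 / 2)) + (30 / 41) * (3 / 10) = 387 / 82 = 4.72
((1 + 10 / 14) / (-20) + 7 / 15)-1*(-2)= 50 / 21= 2.38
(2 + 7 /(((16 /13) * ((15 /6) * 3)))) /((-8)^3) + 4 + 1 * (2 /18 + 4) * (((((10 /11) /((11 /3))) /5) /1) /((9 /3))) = 90606247 /22302720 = 4.06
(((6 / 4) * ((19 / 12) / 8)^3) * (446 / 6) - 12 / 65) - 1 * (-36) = 36.68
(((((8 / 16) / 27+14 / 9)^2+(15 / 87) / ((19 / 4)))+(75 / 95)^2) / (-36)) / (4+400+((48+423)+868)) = -95773505 / 1915546095792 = -0.00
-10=-10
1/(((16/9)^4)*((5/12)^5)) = 1594323/200000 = 7.97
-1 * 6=-6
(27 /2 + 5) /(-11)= -37 /22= -1.68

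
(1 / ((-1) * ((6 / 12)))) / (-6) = 1 / 3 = 0.33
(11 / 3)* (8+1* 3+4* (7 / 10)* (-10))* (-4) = 748 / 3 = 249.33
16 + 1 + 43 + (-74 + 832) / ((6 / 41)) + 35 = 15824 / 3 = 5274.67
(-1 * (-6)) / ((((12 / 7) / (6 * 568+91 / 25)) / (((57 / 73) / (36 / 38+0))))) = 215530357 / 21900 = 9841.57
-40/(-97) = 40/97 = 0.41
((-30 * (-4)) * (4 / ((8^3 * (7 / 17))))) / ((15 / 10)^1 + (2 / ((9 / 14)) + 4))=459 / 1736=0.26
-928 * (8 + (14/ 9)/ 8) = -68440/ 9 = -7604.44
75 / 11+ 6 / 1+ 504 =5685 / 11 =516.82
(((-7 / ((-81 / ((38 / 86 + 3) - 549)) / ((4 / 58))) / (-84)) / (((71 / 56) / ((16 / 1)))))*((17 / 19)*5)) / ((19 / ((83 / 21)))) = 10592207680 / 23300193753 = 0.45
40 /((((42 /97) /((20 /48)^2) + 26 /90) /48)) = 41904000 /60737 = 689.93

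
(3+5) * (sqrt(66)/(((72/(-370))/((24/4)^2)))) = -1480 * sqrt(66) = -12023.58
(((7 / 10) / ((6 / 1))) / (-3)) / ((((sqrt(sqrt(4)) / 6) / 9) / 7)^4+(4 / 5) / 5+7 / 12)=-4962182715 / 94848578206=-0.05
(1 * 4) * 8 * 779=24928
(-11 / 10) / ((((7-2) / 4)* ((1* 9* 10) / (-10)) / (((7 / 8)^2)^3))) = 1294139 / 29491200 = 0.04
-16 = -16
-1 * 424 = -424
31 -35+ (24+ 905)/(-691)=-3693/691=-5.34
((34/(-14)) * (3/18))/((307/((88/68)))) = -11/6447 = -0.00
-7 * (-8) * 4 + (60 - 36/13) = 3656/13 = 281.23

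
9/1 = 9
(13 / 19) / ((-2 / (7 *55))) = -5005 / 38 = -131.71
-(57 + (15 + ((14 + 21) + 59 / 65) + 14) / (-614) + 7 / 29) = -66128249 / 1157390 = -57.14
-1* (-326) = 326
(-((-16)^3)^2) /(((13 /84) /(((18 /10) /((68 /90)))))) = -57076088832 /221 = -258262845.39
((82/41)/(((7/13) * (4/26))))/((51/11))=1859/357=5.21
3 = 3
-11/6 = -1.83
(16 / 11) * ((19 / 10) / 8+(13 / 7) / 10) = 237 / 385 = 0.62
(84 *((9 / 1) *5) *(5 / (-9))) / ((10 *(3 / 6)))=-420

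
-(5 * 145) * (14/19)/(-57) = 10150/1083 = 9.37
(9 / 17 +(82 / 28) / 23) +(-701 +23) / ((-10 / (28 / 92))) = 582749 / 27370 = 21.29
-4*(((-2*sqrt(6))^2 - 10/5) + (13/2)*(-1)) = -62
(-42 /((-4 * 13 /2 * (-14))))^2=9 /676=0.01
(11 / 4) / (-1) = -11 / 4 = -2.75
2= 2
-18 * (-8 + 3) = 90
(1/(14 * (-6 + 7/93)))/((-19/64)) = 2976/73283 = 0.04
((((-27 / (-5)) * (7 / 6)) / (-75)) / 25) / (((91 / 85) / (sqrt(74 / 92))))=-51 * sqrt(1702) / 747500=-0.00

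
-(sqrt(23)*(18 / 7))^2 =-7452 / 49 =-152.08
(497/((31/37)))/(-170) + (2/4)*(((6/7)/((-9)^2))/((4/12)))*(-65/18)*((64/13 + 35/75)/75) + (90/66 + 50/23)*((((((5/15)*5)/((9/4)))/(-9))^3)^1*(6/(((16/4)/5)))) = -391526936861398/111600656954325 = -3.51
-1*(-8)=8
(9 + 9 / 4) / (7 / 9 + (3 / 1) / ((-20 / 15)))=-405 / 53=-7.64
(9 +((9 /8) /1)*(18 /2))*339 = 51867 /8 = 6483.38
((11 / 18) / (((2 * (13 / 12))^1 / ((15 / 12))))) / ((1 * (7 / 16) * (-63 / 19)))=-4180 / 17199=-0.24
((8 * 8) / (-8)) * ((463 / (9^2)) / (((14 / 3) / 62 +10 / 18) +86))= -57412 / 108765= -0.53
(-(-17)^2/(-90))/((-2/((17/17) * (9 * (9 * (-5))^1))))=2601/4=650.25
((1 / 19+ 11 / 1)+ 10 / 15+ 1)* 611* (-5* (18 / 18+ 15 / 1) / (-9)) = 35438000 / 513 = 69079.92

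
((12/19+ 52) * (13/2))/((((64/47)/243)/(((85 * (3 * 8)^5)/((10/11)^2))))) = 949944032294400/19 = 49997054331284.21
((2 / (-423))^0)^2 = 1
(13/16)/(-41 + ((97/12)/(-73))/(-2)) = -2847/143470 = -0.02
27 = 27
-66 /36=-1.83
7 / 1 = 7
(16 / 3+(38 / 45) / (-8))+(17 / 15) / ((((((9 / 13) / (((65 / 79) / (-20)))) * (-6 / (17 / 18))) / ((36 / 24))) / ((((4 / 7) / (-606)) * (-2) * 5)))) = 8514587231 / 1628673480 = 5.23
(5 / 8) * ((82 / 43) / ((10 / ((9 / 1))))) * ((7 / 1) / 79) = 2583 / 27176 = 0.10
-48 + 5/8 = -379/8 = -47.38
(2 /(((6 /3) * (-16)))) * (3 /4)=-0.05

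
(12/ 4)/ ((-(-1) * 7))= 3/ 7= 0.43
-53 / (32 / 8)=-53 / 4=-13.25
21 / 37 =0.57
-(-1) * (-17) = -17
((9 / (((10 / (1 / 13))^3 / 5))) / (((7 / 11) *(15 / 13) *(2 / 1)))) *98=0.00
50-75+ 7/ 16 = -393/ 16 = -24.56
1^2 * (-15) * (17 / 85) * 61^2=-11163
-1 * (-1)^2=-1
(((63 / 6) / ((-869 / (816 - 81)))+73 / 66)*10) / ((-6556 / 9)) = 0.11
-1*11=-11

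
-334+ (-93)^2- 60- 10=8245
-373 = -373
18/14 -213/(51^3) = 1.28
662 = 662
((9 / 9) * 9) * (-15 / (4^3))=-135 / 64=-2.11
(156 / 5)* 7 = 1092 / 5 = 218.40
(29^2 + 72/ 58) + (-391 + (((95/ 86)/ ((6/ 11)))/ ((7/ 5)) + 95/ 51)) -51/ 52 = 874985819/ 1929109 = 453.57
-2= -2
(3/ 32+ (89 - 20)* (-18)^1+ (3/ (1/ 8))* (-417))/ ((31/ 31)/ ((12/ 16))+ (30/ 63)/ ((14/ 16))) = -5991.80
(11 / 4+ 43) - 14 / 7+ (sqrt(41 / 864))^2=37841 / 864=43.80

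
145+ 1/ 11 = 1596/ 11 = 145.09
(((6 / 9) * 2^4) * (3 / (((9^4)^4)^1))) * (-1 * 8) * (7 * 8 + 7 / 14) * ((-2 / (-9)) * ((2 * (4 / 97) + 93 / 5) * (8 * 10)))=-4193865728 / 1617686624867657193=-0.00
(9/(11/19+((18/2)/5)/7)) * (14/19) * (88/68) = 24255/2363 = 10.26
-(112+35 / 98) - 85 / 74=-29398 / 259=-113.51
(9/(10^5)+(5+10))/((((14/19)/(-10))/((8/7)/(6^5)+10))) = -92341911191/45360000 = -2035.76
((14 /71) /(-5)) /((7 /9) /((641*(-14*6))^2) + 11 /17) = -887147958816 /14555936052995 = -0.06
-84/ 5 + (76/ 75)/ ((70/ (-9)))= -14814/ 875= -16.93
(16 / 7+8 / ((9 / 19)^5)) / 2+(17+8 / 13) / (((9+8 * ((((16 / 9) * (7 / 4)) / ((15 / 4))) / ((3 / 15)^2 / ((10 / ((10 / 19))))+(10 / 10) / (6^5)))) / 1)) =826432842623015 / 4893592990923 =168.88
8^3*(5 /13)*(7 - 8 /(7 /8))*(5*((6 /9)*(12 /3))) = -5626.37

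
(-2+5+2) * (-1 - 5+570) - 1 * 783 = 2037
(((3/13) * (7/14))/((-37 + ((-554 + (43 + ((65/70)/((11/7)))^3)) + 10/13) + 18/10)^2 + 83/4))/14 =27636351600/996877470491594447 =0.00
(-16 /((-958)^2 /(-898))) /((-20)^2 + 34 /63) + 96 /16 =17369255730 /2894857097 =6.00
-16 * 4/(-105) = 64/105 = 0.61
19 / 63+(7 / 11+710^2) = 349341950 / 693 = 504100.94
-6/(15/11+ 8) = -66/103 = -0.64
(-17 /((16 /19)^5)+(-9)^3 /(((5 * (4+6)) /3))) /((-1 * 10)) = 2198959931 /262144000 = 8.39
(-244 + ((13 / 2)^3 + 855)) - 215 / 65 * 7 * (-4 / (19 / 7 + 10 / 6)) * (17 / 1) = 2978071 / 2392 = 1245.01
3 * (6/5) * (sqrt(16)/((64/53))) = 477/40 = 11.92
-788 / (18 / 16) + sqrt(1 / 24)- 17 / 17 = -6313 / 9 + sqrt(6) / 12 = -701.24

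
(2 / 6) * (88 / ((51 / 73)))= 6424 / 153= 41.99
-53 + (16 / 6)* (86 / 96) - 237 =-5177 / 18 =-287.61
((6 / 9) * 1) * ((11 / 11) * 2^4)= 32 / 3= 10.67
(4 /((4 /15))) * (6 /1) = 90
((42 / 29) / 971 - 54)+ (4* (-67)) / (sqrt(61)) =-1520544 / 28159 - 268* sqrt(61) / 61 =-88.31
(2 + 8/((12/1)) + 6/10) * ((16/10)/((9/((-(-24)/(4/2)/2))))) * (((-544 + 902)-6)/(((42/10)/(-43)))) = -1695232/135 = -12557.27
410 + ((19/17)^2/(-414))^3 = 702228430406189879/1712752269398136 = 410.00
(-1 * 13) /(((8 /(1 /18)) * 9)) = -13 /1296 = -0.01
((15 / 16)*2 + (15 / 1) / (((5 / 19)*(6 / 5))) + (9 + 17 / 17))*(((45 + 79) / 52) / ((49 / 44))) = 161975 / 1274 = 127.14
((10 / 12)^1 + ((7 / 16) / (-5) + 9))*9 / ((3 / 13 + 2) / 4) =91221 / 580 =157.28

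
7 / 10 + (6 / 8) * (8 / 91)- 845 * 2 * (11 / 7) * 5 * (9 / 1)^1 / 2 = -54375053 / 910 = -59752.81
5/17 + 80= 1365/17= 80.29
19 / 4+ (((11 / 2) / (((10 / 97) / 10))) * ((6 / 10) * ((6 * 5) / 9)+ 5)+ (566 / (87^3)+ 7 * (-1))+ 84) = 10052050559 / 2634012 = 3816.25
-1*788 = -788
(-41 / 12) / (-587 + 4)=41 / 6996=0.01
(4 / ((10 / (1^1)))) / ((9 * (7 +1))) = 1 / 180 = 0.01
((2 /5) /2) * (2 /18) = 0.02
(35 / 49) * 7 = 5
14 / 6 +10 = 37 / 3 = 12.33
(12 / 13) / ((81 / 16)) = 0.18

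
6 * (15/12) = 15/2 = 7.50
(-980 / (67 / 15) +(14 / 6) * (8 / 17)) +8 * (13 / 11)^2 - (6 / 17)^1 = -85785850 / 413457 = -207.48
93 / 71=1.31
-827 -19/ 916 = -757551/ 916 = -827.02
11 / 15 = 0.73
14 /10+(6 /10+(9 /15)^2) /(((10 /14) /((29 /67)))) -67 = -544528 /8375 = -65.02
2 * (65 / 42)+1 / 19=1256 / 399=3.15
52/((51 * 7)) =0.15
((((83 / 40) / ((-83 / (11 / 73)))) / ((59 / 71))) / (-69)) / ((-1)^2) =781 / 11887320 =0.00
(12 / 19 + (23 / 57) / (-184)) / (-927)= -287 / 422712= -0.00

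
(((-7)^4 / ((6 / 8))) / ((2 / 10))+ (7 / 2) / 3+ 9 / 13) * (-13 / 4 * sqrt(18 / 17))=-1248665 * sqrt(34) / 136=-53536.07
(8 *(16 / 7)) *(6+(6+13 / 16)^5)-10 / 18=138532492325 / 516096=268423.88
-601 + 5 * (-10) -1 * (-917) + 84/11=3010/11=273.64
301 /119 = 43 /17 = 2.53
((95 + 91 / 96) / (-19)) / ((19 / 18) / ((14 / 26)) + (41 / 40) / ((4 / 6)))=-15855 / 10982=-1.44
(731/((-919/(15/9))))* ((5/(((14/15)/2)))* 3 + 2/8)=-3315085/77196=-42.94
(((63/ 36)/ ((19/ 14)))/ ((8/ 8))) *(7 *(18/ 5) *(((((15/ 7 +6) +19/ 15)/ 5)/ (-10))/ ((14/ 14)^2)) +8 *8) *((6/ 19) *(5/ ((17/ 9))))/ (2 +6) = 12249657/ 1534250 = 7.98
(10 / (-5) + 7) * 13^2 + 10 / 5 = 847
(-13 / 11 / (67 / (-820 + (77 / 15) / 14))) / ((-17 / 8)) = -19084 / 2805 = -6.80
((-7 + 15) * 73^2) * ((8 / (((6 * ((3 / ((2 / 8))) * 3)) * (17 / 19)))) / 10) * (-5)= -405004 / 459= -882.36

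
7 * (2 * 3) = 42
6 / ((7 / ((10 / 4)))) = 15 / 7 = 2.14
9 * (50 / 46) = 225 / 23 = 9.78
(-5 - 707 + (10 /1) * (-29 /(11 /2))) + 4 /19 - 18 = -163546 /209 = -782.52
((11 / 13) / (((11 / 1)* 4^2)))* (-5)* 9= -45 / 208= -0.22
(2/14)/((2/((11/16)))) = 11/224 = 0.05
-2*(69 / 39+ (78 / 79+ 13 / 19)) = -134280 / 19513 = -6.88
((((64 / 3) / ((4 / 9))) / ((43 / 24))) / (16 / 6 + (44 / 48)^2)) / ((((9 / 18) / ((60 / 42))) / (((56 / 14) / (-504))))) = -36864 / 212807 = -0.17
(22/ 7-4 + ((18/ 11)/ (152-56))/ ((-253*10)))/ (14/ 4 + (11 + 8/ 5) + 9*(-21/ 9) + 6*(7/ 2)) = -2671701/ 50183056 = -0.05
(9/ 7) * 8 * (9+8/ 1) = 1224/ 7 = 174.86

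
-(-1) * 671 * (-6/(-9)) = 447.33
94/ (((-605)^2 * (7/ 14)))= 188/ 366025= 0.00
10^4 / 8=1250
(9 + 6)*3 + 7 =52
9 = 9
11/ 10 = 1.10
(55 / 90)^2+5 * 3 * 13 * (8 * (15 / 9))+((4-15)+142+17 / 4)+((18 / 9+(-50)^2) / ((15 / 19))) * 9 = 25319323 / 810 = 31258.42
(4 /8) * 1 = 1 /2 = 0.50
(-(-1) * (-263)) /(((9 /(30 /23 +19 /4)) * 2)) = -146491 /1656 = -88.46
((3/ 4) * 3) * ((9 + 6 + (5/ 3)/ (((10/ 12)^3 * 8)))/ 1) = 34.56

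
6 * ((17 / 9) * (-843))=-9554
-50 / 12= -25 / 6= -4.17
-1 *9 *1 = -9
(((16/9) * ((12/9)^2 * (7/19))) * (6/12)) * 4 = 3584/1539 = 2.33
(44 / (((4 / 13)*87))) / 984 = 143 / 85608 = 0.00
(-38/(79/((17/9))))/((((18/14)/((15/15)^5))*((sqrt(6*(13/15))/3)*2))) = -2261*sqrt(130)/55458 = -0.46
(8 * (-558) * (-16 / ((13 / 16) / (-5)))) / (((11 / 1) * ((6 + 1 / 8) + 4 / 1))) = -5079040 / 1287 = -3946.42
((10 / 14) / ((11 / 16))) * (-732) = -58560 / 77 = -760.52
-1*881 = -881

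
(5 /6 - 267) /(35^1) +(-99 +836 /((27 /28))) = 1437077 /1890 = 760.36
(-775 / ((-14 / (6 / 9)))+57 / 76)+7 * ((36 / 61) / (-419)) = 80821949 / 2146956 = 37.64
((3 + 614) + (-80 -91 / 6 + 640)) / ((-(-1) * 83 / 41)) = 285811 / 498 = 573.92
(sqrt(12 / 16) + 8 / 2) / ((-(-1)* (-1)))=-4 - sqrt(3) / 2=-4.87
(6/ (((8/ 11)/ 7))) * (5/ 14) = 165/ 8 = 20.62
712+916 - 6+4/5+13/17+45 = 141828/85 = 1668.56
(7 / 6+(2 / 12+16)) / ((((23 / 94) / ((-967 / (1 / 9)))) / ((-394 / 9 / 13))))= 143255248 / 69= 2076163.01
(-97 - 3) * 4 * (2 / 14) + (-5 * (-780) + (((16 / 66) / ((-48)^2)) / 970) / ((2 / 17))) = 495975744119 / 129064320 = 3842.86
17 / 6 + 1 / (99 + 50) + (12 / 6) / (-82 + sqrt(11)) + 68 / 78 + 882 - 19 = 67617639517 / 78018486 - 2 * sqrt(11) / 6713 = 866.69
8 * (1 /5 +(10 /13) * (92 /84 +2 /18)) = 36952 /4095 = 9.02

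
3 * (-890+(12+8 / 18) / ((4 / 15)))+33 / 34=-85987 / 34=-2529.03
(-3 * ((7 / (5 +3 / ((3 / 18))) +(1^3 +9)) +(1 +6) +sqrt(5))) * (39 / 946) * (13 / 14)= -302679 / 152306- 1521 * sqrt(5) / 13244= -2.24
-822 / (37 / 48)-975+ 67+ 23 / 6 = -437461 / 222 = -1970.55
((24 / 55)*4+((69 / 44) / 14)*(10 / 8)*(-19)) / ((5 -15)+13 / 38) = 214149 / 2260720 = 0.09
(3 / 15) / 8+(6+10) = 641 / 40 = 16.02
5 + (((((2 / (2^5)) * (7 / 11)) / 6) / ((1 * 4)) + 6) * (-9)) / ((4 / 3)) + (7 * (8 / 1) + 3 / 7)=824647 / 39424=20.92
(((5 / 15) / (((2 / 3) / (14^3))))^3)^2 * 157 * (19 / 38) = 523593594617734129664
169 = 169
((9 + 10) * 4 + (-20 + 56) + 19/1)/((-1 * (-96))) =131/96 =1.36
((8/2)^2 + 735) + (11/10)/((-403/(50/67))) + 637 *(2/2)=37477333/27001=1388.00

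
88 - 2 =86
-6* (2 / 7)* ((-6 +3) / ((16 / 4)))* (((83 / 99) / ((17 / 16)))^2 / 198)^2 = 777557131264 / 61159282767427383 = 0.00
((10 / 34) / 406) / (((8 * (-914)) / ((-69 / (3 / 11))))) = 1265 / 50467424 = 0.00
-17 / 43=-0.40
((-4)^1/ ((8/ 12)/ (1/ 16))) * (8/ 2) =-3/ 2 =-1.50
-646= -646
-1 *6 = -6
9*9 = 81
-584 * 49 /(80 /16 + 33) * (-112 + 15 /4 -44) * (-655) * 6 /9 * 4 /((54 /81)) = -5707389660 /19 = -300388929.47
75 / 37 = 2.03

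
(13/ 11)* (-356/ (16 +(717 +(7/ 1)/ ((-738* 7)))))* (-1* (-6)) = -20492784/ 5950483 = -3.44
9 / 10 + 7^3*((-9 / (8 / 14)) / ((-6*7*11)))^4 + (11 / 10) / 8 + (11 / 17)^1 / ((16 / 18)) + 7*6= 223092783571 / 5097410560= 43.77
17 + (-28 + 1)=-10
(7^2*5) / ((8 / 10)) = 1225 / 4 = 306.25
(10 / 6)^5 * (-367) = -1146875 / 243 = -4719.65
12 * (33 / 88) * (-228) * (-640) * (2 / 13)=101021.54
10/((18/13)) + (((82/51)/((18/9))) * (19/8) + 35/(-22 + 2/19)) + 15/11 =6228769/700128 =8.90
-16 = -16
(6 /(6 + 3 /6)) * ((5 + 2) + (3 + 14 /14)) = 132 /13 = 10.15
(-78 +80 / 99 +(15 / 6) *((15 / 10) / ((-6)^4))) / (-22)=1467209 / 418176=3.51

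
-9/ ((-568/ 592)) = 666/ 71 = 9.38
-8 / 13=-0.62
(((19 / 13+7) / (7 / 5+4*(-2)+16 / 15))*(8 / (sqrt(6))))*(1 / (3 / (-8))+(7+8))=-81400*sqrt(6) / 3237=-61.60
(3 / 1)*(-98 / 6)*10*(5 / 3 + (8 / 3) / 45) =-22834 / 27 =-845.70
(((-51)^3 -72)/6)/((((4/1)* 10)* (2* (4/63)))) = -2787183/640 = -4354.97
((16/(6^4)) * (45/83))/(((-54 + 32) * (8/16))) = -5/8217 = -0.00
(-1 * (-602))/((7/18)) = 1548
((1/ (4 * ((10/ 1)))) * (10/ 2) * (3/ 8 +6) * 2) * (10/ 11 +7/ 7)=1071/ 352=3.04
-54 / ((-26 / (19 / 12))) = 171 / 52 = 3.29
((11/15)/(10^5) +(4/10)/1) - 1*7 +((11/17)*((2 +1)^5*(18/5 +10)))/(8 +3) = 187.80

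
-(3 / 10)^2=-9 / 100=-0.09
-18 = -18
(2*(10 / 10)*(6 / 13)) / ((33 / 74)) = 296 / 143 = 2.07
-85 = -85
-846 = -846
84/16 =21/4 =5.25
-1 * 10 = -10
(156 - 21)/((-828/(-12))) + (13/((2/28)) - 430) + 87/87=-5636/23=-245.04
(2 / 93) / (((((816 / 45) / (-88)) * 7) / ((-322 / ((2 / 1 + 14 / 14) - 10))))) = -2530 / 3689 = -0.69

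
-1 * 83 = -83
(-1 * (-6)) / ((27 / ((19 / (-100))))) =-19 / 450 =-0.04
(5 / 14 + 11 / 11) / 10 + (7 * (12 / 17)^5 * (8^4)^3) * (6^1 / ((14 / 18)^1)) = 129273012553929958403 / 198779980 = 650332153941.91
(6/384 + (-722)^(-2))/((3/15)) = 651685/8340544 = 0.08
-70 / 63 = -10 / 9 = -1.11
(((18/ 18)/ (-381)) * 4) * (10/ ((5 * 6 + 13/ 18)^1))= -240/ 70231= -0.00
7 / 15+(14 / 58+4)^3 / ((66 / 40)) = 187964653 / 4024185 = 46.71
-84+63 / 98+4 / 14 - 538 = -8695 / 14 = -621.07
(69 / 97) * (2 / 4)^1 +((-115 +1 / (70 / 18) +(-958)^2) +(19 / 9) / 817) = 917649.62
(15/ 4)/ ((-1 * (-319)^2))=-15/ 407044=-0.00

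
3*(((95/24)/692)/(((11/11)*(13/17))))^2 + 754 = 11715789628513/15538179072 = 754.00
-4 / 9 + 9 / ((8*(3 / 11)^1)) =3.68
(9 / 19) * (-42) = -378 / 19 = -19.89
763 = 763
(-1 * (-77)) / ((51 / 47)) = 3619 / 51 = 70.96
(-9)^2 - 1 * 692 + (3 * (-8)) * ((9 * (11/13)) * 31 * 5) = -376223/13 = -28940.23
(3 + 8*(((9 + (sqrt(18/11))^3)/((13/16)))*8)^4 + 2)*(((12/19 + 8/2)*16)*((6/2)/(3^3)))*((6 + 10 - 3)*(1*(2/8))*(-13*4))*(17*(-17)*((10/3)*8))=51999941052771210362880*sqrt(22)/47012251 + 98058773765840567102965760/13962638547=12210978037567570.36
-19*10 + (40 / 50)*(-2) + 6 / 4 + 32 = -1581 / 10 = -158.10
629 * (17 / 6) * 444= 791282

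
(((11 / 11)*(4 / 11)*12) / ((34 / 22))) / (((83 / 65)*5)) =0.44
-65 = -65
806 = 806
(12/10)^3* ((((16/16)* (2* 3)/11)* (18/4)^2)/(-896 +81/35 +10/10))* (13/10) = -597051/21480250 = -0.03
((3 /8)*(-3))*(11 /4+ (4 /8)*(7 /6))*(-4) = 15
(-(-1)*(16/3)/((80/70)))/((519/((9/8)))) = 0.01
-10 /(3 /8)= -80 /3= -26.67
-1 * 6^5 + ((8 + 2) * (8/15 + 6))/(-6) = -70082/9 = -7786.89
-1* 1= -1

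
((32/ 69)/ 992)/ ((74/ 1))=0.00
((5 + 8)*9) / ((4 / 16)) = 468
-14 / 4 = -7 / 2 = -3.50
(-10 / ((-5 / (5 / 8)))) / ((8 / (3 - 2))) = 5 / 32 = 0.16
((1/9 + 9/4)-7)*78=-2171/6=-361.83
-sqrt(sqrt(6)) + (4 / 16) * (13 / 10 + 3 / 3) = 23 / 40 - 6^(1 / 4) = -0.99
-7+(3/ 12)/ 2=-55/ 8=-6.88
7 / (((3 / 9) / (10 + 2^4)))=546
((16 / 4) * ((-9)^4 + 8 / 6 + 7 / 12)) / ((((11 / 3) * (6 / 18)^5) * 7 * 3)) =6379155 / 77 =82846.17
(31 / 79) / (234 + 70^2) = 31 / 405586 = 0.00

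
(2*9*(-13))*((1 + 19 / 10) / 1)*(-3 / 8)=10179 / 40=254.48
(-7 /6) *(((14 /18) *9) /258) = -49 /1548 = -0.03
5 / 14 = 0.36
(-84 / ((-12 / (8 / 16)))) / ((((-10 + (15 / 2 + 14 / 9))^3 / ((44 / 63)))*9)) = -0.32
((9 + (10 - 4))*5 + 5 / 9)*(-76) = -51680 / 9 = -5742.22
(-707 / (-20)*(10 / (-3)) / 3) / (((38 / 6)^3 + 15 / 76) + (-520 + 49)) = 80598 / 444803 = 0.18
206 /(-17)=-206 /17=-12.12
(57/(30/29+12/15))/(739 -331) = 145/1904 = 0.08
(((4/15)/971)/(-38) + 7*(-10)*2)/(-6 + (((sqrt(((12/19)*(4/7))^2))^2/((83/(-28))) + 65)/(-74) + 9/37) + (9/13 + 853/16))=-3291447561289888/1113690996947565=-2.96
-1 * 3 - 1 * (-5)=2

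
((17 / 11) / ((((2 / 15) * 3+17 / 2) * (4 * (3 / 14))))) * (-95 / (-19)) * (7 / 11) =20825 / 32307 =0.64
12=12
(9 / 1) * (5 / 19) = 45 / 19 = 2.37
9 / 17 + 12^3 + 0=29385 / 17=1728.53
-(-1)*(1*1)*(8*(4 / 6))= 16 / 3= 5.33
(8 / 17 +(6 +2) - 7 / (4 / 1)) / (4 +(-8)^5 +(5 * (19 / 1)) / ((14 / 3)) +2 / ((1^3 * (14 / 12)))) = -0.00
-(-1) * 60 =60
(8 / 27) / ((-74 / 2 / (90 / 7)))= -80 / 777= -0.10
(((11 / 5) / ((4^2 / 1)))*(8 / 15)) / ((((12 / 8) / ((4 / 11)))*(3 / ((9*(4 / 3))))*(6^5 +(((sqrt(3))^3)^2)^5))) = 16 / 3230253675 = 0.00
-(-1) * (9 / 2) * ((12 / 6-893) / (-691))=8019 / 1382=5.80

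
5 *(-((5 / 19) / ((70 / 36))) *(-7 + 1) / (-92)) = -135 / 3059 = -0.04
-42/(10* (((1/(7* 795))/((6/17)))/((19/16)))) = -1332261/136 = -9796.04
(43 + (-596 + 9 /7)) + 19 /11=-42349 /77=-549.99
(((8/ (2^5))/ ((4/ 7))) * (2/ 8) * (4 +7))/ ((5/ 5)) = 77/ 64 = 1.20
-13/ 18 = -0.72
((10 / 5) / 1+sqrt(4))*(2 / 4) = 2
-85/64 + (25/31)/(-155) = -82005/61504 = -1.33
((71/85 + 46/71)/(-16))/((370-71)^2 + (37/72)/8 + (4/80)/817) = -263266812/253901053796543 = -0.00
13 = 13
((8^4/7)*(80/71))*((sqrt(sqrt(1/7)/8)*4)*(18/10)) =589824*sqrt(2)*7^(3/4)/3479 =1031.83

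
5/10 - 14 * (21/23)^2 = -11819/1058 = -11.17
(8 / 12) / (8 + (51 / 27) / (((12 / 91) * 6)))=432 / 6731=0.06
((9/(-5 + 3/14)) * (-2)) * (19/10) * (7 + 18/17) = 327978/5695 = 57.59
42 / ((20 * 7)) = 3 / 10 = 0.30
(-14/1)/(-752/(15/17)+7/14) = 420/25553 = 0.02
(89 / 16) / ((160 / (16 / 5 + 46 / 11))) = 18067 / 70400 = 0.26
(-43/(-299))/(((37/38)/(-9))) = -14706/11063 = -1.33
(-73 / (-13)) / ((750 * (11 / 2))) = 73 / 53625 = 0.00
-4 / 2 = -2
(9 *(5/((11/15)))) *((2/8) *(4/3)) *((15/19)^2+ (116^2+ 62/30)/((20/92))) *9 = 45256098276/3971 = 11396650.28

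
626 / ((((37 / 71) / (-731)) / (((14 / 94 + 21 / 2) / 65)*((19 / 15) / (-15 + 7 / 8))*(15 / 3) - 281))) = 727507467514642 / 2947605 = 246813079.61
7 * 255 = 1785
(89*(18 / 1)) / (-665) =-1602 / 665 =-2.41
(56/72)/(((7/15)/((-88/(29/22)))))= -111.26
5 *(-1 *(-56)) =280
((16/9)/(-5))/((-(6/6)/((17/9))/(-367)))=-99824/405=-246.48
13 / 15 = 0.87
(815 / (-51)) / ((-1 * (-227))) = -0.07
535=535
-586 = -586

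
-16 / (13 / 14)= -224 / 13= -17.23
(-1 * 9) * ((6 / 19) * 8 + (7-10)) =81 / 19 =4.26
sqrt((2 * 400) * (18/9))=40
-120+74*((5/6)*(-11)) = -2395/3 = -798.33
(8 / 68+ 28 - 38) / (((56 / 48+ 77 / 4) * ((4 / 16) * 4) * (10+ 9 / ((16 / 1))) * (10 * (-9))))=256 / 502775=0.00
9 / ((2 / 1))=4.50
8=8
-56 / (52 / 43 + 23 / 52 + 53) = -1.02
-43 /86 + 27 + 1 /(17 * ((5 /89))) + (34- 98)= -6197 /170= -36.45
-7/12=-0.58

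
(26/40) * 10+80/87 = 1291/174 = 7.42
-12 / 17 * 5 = -60 / 17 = -3.53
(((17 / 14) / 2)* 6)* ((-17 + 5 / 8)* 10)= -33405 / 56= -596.52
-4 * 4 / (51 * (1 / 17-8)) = 16 / 405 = 0.04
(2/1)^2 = 4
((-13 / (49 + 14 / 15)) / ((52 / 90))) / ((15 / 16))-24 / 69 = -14272 / 17227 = -0.83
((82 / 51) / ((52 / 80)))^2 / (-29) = -2689600 / 12747501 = -0.21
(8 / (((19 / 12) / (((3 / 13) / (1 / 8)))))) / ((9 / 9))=2304 / 247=9.33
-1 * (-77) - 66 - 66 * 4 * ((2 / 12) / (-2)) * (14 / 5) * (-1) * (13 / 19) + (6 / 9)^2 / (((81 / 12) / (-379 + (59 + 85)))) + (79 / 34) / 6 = -72576211 / 1569780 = -46.23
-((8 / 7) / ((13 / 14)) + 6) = -94 / 13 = -7.23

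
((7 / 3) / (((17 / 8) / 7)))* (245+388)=82712 / 17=4865.41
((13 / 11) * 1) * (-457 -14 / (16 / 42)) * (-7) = 179725 / 44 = 4084.66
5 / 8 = 0.62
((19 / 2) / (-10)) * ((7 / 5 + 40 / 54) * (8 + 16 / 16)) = -5491 / 300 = -18.30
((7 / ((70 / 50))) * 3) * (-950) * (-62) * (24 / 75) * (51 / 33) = 4806240 / 11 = 436930.91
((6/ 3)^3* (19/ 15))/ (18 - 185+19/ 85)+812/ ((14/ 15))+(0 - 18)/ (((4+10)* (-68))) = 137584751/ 158151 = 869.96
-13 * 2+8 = -18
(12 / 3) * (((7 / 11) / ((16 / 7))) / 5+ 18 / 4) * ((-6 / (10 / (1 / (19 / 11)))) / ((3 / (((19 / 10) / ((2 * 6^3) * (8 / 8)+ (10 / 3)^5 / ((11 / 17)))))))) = -10716057 / 2854736000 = -0.00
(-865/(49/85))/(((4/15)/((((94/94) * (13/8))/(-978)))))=4779125/511168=9.35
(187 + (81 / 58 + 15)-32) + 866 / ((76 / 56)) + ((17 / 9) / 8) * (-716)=3175973 / 4959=640.45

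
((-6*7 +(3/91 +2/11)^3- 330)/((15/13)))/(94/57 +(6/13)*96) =-7089036381943/1010540360830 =-7.02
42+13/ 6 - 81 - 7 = -263/ 6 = -43.83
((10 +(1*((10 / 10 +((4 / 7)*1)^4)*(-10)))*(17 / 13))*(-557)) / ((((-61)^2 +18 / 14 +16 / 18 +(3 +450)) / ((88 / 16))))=3847878540 / 1173158441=3.28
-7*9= -63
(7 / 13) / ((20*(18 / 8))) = 0.01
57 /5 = 11.40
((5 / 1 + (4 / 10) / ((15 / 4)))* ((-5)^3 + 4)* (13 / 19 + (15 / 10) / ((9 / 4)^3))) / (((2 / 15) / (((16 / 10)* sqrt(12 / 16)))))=-349148162* sqrt(3) / 115425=-5239.27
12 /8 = 3 /2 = 1.50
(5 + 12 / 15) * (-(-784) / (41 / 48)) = 5323.55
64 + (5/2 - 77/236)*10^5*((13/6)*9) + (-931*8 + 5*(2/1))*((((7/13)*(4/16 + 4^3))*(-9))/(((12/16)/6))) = 17461768232/767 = 22766321.03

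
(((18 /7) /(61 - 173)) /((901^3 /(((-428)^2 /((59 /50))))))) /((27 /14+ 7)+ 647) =-6869400 /924672100575293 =-0.00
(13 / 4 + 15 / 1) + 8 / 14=527 / 28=18.82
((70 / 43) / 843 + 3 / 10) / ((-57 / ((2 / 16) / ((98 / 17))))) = -1860599 / 16198953120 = -0.00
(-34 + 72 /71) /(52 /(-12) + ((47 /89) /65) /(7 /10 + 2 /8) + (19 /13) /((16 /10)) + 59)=-95047728 /160176781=-0.59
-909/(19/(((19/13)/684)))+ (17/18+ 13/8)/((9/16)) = 357379/80028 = 4.47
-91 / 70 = -13 / 10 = -1.30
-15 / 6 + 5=5 / 2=2.50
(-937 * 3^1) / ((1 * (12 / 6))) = -2811 / 2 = -1405.50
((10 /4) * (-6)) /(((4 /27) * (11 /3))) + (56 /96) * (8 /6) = -10627 /396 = -26.84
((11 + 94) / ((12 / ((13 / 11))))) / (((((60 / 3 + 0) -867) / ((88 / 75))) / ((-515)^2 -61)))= -3798.49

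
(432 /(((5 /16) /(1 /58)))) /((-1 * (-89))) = 0.27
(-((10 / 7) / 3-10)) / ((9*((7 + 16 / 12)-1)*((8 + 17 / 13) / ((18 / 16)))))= 325 / 18634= 0.02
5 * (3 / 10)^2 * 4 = 9 / 5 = 1.80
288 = 288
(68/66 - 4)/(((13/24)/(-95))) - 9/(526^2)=20606827193/39564668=520.84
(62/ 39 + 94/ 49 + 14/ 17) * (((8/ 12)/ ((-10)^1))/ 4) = -70361/ 974610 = -0.07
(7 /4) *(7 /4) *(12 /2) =18.38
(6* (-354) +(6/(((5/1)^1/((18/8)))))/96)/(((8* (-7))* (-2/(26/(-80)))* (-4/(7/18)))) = -981747/1638400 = -0.60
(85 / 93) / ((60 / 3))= 17 / 372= 0.05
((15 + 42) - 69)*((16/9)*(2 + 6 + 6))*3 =-896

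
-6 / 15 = -2 / 5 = -0.40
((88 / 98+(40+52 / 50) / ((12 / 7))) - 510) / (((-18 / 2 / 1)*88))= 1188647 / 1940400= 0.61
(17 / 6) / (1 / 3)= 17 / 2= 8.50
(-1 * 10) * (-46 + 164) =-1180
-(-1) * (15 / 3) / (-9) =-5 / 9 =-0.56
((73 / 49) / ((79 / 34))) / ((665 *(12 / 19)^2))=23579 / 9754920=0.00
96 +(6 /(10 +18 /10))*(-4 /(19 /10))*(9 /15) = 106896 /1121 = 95.36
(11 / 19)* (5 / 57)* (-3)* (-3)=165 / 361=0.46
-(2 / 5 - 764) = 763.60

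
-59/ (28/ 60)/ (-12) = 295/ 28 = 10.54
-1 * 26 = -26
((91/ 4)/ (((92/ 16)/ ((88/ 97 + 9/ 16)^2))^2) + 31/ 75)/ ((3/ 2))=208544386489016521/ 86320723321036800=2.42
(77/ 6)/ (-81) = -77/ 486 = -0.16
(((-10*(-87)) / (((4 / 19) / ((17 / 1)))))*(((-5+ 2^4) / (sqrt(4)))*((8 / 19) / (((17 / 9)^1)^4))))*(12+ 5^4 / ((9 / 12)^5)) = 166123065240 / 4913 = 33812958.53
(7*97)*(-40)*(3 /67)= -81480 /67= -1216.12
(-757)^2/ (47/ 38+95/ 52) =566172412/ 3027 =187040.77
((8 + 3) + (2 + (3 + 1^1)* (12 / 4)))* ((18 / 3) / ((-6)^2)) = 25 / 6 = 4.17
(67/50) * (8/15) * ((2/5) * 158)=84688/1875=45.17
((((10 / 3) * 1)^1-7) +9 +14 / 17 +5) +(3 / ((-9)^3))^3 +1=12.16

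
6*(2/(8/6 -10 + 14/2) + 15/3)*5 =114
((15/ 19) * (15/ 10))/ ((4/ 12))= 135/ 38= 3.55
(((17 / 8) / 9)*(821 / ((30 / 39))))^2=32920836481 / 518400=63504.70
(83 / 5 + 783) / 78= 1999 / 195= 10.25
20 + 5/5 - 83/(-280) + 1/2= 21.80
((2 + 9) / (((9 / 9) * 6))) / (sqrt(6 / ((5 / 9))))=11 * sqrt(30) / 108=0.56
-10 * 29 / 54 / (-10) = 0.54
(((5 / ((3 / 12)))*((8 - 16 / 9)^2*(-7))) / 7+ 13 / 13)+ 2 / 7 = -438311 / 567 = -773.04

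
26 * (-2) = -52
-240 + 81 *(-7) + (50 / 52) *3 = -20907 / 26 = -804.12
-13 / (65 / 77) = -77 / 5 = -15.40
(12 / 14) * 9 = 54 / 7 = 7.71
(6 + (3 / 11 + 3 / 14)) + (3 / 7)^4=344439 / 52822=6.52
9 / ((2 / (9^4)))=59049 / 2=29524.50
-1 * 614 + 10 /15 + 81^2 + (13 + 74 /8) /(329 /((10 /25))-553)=19235021 /3234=5947.75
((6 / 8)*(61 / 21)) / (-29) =-61 / 812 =-0.08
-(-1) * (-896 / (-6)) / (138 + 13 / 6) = 896 / 841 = 1.07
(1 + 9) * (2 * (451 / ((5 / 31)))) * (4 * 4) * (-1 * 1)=-894784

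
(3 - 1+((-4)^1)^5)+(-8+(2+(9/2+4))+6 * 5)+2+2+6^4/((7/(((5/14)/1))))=-90099/98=-919.38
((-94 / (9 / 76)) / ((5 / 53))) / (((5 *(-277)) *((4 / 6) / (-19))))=-3597004 / 20775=-173.14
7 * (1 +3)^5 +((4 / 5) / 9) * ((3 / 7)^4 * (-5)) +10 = 17234342 / 2401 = 7177.99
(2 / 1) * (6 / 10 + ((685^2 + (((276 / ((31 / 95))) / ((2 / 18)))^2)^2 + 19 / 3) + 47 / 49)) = 4558459724135806047491392 / 678787935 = 6715587430315487.34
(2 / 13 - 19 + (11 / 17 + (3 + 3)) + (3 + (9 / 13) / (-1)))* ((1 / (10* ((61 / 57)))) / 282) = -20767 / 6336070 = -0.00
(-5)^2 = 25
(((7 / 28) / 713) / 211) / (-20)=-1 / 12035440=-0.00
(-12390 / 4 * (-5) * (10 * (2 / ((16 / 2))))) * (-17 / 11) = -2632875 / 44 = -59838.07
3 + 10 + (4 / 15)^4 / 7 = 4607131 / 354375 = 13.00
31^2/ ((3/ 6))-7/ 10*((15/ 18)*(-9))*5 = 7793/ 4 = 1948.25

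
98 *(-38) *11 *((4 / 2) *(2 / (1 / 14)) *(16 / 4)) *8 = -73407488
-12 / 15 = -4 / 5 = -0.80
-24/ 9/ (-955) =8/ 2865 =0.00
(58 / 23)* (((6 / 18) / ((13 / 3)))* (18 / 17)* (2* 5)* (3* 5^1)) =156600 / 5083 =30.81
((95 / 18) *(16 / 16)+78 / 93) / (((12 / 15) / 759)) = 5803.02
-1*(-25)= 25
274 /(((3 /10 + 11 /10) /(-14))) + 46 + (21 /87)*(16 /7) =-78110 /29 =-2693.45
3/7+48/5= 351/35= 10.03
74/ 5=14.80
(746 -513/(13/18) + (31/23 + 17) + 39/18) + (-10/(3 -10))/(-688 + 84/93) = 41760951/743015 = 56.20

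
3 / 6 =1 / 2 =0.50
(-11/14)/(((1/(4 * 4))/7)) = -88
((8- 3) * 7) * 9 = 315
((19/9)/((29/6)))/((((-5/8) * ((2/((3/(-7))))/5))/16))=2432/203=11.98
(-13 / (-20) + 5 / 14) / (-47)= -3 / 140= -0.02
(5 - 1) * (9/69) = 12/23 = 0.52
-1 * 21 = -21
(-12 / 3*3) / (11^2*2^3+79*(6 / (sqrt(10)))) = -29040 / 2286391+1422*sqrt(10) / 2286391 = -0.01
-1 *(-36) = 36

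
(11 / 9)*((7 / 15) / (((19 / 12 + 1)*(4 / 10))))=154 / 279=0.55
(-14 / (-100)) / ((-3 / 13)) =-91 / 150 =-0.61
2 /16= 1 /8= 0.12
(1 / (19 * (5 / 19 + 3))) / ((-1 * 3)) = -1 / 186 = -0.01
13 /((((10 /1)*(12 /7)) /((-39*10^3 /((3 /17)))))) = -502775 /3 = -167591.67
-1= -1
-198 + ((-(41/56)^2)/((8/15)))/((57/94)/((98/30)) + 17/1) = -4013495121/20264192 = -198.06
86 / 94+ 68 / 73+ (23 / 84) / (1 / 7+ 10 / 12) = 598383 / 281342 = 2.13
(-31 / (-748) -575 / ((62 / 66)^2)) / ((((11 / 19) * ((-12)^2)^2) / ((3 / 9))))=-8898633071 / 491885374464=-0.02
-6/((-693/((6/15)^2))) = 8/5775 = 0.00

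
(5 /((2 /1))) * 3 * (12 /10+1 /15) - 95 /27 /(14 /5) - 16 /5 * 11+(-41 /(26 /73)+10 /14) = -3473159 /24570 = -141.36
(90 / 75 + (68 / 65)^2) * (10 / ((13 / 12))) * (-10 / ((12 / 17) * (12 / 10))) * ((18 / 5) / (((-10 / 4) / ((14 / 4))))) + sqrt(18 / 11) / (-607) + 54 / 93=429331722 / 340535 - 3 * sqrt(22) / 6677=1260.75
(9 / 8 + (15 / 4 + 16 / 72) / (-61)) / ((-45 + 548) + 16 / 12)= 4655 / 2215032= 0.00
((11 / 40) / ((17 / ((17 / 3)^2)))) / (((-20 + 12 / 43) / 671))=-5395511 / 305280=-17.67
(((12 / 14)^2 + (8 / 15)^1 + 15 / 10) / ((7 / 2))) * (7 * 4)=16276 / 735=22.14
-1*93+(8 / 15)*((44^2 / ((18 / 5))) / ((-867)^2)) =-1887483335 / 20295603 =-93.00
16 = 16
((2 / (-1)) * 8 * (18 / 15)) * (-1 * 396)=38016 / 5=7603.20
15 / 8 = 1.88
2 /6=1 /3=0.33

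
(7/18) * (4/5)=14/45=0.31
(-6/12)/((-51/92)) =0.90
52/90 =0.58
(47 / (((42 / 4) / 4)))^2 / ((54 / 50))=3534400 / 11907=296.83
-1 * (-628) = 628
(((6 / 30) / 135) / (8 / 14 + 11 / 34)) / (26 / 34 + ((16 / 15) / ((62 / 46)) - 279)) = -62713 / 10510882245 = -0.00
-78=-78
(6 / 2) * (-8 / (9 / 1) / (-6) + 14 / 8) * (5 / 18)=1025 / 648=1.58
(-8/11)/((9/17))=-136/99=-1.37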